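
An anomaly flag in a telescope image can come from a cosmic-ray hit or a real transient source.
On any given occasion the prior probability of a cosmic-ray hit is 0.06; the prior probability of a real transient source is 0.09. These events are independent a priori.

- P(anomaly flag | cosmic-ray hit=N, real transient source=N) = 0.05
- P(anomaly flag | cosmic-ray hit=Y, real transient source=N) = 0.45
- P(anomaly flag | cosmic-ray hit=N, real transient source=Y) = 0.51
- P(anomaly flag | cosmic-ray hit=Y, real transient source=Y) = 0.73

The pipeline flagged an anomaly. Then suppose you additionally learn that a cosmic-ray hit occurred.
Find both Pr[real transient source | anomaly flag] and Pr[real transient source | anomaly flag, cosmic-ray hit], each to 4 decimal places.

Pr[real transient source | anomaly flag] ≈ 0.4115; Pr[real transient source | anomaly flag, cosmic-ray hit] ≈ 0.1383

Enumerate the 4 (cosmic-ray hit, real transient source) configurations and weight by the priors:
  P(anomaly flag) = 0.05×0.94×0.91 + 0.51×0.94×0.09 + 0.45×0.06×0.91 + 0.73×0.06×0.09
        = 0.042770 + 0.043146 + 0.024570 + 0.003942 = 0.114428
The terms with real transient source present sum to 0.047088, so
  P(real transient source | anomaly flag) = 0.047088 / 0.114428 ≈ 0.4115

With the extra evidence:
For the numerator, keep only real transient source=true terms: 0.73×0.09 = 0.065700
The normalizing constant is 0.45×0.91 + 0.73×0.09 = 0.475200
Posterior = 0.065700 / 0.475200 ≈ 0.1383
The drop from 0.4115 to 0.1383 is the explaining-away (discounting) effect.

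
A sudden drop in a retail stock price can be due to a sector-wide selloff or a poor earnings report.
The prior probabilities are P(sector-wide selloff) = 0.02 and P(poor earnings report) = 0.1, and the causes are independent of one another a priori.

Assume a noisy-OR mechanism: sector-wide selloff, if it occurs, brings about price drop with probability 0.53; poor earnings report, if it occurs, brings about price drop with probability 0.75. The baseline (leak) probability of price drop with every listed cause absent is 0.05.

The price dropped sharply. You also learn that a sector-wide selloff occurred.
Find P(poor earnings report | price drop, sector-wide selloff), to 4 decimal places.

P(poor earnings report | price drop, sector-wide selloff) ≈ 0.1513

Under noisy-OR, P(price drop | causes) = 1 − (1−0.05)·∏(1−qᵢ) over the active causes.
For the numerator, keep only poor earnings report=true terms: 0.888375·0.1 = 0.088838
Normalizer over all consistent configurations: 0.5535·0.9 + 0.888375·0.1 = 0.586988
P(poor earnings report | price drop, sector-wide selloff) = 0.088838/0.586988 ≈ 0.1513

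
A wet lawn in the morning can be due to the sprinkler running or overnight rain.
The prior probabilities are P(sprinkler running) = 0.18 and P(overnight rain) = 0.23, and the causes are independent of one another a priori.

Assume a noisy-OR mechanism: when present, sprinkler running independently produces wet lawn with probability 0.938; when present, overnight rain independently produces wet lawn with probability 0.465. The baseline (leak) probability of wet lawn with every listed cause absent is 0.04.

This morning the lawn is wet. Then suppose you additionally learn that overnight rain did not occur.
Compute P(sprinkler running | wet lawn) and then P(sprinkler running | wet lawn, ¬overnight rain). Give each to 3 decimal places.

Under noisy-OR, P(wet lawn | causes) = 1 − (1−0.04)·∏(1−qᵢ) over the active causes.
Enumerate the 4 (sprinkler running, overnight rain) configurations and weight by the priors:
  P(wet lawn) = 0.04*0.82*0.77 + 0.4864*0.82*0.23 + 0.94048*0.18*0.77 + 0.968157*0.18*0.23
        = 0.025256 + 0.091735 + 0.130351 + 0.040082 = 0.287424
Keeping only the sprinkler running-present terms gives 0.170433, so
  P(sprinkler running | wet lawn) = 0.170433 / 0.287424 ≈ 0.593

Now condition on the additional information:
Sum P(wet lawn|·) weighted by the priors over both values of sprinkler running:
  P(wet lawn | ¬overnight rain) = 0.04×0.82 + 0.94048×0.18
        = 0.032800 + 0.169286 = 0.202086
Keeping only the sprinkler running-present terms gives 0.169286, so
  P(sprinkler running | wet lawn, ¬overnight rain) = 0.169286 / 0.202086 ≈ 0.838

P(sprinkler running | wet lawn) ≈ 0.593; P(sprinkler running | wet lawn, ¬overnight rain) ≈ 0.838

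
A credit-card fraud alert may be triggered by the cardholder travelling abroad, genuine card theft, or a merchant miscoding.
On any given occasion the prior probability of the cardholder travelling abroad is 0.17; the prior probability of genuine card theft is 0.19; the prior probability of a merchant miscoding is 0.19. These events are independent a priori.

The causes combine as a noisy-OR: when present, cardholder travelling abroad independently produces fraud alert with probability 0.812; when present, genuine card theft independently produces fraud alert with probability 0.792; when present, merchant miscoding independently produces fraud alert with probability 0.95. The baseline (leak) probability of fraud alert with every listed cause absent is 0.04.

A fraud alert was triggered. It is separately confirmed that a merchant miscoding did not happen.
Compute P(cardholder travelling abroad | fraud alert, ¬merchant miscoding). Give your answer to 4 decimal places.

P(cardholder travelling abroad | fraud alert, ¬merchant miscoding) ≈ 0.4846

Under noisy-OR, P(fraud alert | causes) = 1 − (1−0.04)·∏(1−qᵢ) over the active causes.
By total probability over the 4 (cardholder travelling abroad, genuine card theft) configurations:
  P(fraud alert | ¬merchant miscoding) = 0.04×0.83×0.81 + 0.80032×0.83×0.19 + 0.81952×0.17×0.81 + 0.96246×0.17×0.19
        = 0.026892 + 0.126210 + 0.112848 + 0.031087 = 0.297037
Configurations with cardholder travelling abroad contribute 0.143935, so
  P(cardholder travelling abroad | fraud alert, ¬merchant miscoding) = 0.143935 / 0.297037 ≈ 0.4846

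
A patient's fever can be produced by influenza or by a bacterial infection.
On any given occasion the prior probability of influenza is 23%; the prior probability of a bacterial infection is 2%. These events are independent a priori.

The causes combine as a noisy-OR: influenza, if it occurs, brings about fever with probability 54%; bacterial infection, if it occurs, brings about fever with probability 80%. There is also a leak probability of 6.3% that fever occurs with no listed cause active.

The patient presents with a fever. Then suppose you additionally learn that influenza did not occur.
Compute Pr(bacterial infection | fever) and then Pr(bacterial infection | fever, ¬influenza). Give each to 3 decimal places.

Under noisy-OR, P(fever | causes) = 1 − (1−0.063)·∏(1−qᵢ) over the active causes.
P(fever) = 0.063*0.77*0.98 + 0.8126*0.77*0.02 + 0.56898*0.23*0.98 + 0.913796*0.23*0.02 = 0.047540 + 0.012514 + 0.128248 + 0.004203 = 0.192505
Of this, 0.016717 comes from 0.012514 + 0.004203 (the bacterial infection=true cases).
So P(bacterial infection | fever) = 0.016717/0.192505 ≈ 0.087.

With the extra evidence:
P(fever | ¬influenza) = 0.063*0.98 + 0.8126*0.02 = 0.061740 + 0.016252 = 0.077992
Of this, 0.016252 comes from 0.8126*0.02 (the bacterial infection=true cases).
So P(bacterial infection | fever, ¬influenza) = 0.016252/0.077992 ≈ 0.208.
With influenza excluded, bacterial infection must carry more of the explanatory weight for the fever.

Pr(bacterial infection | fever) ≈ 0.087; Pr(bacterial infection | fever, ¬influenza) ≈ 0.208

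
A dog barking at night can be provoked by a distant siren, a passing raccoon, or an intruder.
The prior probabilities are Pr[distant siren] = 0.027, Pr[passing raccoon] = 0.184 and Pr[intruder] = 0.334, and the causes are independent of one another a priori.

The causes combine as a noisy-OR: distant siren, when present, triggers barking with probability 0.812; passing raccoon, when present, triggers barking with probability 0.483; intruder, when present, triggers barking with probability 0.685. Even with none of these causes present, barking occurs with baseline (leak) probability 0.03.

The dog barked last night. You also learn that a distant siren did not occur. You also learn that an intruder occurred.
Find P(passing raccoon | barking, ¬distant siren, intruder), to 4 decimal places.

Under noisy-OR, P(barking | causes) = 1 − (1−0.03)·∏(1−qᵢ) over the active causes.
Weight on passing raccoon=true, given the evidence: 0.842031×0.184 = 0.154934
The normalizing constant is 0.69445×0.816 + 0.842031×0.184 = 0.721605
Posterior = 0.154934 / 0.721605 ≈ 0.2147

P(passing raccoon | barking, ¬distant siren, intruder) ≈ 0.2147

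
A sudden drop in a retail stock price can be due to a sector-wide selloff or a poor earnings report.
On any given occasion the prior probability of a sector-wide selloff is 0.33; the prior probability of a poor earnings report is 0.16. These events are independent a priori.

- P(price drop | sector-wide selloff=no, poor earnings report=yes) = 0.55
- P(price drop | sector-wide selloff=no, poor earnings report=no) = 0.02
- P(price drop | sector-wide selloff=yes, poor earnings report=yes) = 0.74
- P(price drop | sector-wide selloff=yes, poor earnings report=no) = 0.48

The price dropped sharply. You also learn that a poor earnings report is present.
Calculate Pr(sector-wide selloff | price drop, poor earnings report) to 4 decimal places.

Pr(sector-wide selloff | price drop, poor earnings report) ≈ 0.3986

P(price drop | poor earnings report) = 0.55×0.67 + 0.74×0.33 = 0.368500 + 0.244200 = 0.612700
Of this, 0.244200 comes from 0.74×0.33 (the sector-wide selloff=true cases).
P(sector-wide selloff | price drop, poor earnings report) = 0.244200 / 0.612700 ≈ 0.3986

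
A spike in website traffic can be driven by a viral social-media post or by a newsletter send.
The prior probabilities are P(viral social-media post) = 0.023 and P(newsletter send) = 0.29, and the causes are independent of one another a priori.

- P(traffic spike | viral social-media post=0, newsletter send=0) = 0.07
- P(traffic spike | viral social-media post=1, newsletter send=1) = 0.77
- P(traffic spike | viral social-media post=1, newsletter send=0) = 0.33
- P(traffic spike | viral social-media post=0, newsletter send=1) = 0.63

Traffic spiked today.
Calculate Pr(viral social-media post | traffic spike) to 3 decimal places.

Numerator (weight on configurations with viral social-media post): 0.005389 + 0.005136 = 0.010525
Denominator P(traffic spike): 0.07×0.977×0.71 + 0.63×0.977×0.29 + 0.33×0.023×0.71 + 0.77×0.023×0.29 = 0.237580
Posterior = 0.010525 / 0.237580 ≈ 0.044

Pr(viral social-media post | traffic spike) ≈ 0.044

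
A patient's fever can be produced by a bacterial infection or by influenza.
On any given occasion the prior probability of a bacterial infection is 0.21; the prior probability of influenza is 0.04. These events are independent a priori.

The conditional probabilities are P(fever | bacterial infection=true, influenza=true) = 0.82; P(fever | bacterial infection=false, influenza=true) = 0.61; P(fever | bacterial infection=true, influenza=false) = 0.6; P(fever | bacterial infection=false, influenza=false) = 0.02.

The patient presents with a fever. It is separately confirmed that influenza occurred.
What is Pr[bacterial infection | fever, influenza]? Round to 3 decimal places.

P(fever | influenza) = 0.61·0.79 + 0.82·0.21 = 0.481900 + 0.172200 = 0.654100
The bacterial infection-present share is 0.82·0.21 = 0.172200.
P(bacterial infection | fever, influenza) = 0.172200 / 0.654100 ≈ 0.263

Pr[bacterial infection | fever, influenza] ≈ 0.263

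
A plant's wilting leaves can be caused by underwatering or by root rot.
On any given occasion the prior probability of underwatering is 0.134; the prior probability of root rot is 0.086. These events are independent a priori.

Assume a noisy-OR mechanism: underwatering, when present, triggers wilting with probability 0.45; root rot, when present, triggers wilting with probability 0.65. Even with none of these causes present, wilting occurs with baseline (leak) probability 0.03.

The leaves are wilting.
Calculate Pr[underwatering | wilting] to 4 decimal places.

Under noisy-OR, P(wilting | causes) = 1 − (1−0.03)·∏(1−qᵢ) over the active causes.
For the numerator, keep only underwatering=true terms: 0.057135 + 0.009372 = 0.066507
Denominator P(wilting): 0.03·0.866·0.914 + 0.6605·0.866·0.086 + 0.4665·0.134·0.914 + 0.813275·0.134·0.086 = 0.139444
Posterior = 0.066507 / 0.139444 ≈ 0.4769

Pr[underwatering | wilting] ≈ 0.4769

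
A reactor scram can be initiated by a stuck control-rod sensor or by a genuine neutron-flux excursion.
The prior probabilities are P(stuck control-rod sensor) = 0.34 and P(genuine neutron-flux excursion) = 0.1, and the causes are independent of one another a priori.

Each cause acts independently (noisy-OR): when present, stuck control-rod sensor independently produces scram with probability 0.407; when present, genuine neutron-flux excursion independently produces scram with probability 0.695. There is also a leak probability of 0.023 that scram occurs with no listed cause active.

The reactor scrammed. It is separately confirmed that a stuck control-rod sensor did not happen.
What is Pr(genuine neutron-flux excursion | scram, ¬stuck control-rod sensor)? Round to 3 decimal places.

Pr(genuine neutron-flux excursion | scram, ¬stuck control-rod sensor) ≈ 0.772

Under noisy-OR, P(scram | causes) = 1 − (1−0.023)·∏(1−qᵢ) over the active causes.
P(scram | ¬stuck control-rod sensor) = 0.023·0.9 + 0.702015·0.1 = 0.020700 + 0.070202 = 0.090902
Of this, 0.070202 comes from 0.702015·0.1 (the genuine neutron-flux excursion=true cases).
P(genuine neutron-flux excursion | scram, ¬stuck control-rod sensor) = 0.070202 / 0.090902 ≈ 0.772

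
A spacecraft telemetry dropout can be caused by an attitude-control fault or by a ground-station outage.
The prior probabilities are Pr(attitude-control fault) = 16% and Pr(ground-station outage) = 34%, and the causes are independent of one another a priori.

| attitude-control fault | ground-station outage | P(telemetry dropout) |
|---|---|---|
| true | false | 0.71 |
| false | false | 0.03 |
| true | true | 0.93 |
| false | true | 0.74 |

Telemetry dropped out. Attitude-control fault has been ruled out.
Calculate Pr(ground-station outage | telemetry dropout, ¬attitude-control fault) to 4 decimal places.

Pr(ground-station outage | telemetry dropout, ¬attitude-control fault) ≈ 0.9270

Enumerate both values of ground-station outage and weight by the priors:
  P(telemetry dropout | ¬attitude-control fault) = 0.03×0.66 + 0.74×0.34
        = 0.019800 + 0.251600 = 0.271400
Keeping only the ground-station outage-present terms gives 0.251600, so
  P(ground-station outage | telemetry dropout, ¬attitude-control fault) = 0.251600 / 0.271400 ≈ 0.9270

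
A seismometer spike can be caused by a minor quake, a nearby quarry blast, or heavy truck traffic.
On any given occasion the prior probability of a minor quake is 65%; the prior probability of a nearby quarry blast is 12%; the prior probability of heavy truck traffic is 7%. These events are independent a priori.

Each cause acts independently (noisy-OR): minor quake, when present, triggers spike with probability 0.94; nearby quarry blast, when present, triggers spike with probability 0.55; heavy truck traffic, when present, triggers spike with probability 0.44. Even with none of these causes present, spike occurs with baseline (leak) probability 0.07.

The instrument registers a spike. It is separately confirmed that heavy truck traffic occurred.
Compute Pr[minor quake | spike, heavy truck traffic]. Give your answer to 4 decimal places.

Pr[minor quake | spike, heavy truck traffic] ≈ 0.7783

Under noisy-OR, P(spike | causes) = 1 − (1−0.07)·∏(1−qᵢ) over the active causes.
Enumerate the 4 (minor quake, nearby quarry blast) configurations and weight by the priors:
  P(spike | heavy truck traffic) = 0.4792*0.35*0.88 + 0.76564*0.35*0.12 + 0.968752*0.65*0.88 + 0.985938*0.65*0.12
        = 0.147594 + 0.032157 + 0.554126 + 0.076903 = 0.810780
The terms with minor quake present sum to 0.631029, so
  P(minor quake | spike, heavy truck traffic) = 0.631029 / 0.810780 ≈ 0.7783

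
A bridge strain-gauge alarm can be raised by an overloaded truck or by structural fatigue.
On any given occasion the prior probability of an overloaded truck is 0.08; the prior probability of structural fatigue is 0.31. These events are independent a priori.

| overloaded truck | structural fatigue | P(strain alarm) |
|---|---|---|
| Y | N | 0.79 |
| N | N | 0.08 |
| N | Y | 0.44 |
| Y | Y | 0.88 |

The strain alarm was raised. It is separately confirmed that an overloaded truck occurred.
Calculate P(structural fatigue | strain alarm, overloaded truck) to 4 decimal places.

P(strain alarm | overloaded truck) = 0.79·0.69 + 0.88·0.31 = 0.545100 + 0.272800 = 0.817900
Of this, 0.272800 comes from 0.88·0.31 (the structural fatigue=true cases).
So P(structural fatigue | strain alarm, overloaded truck) = 0.272800/0.817900 ≈ 0.3335.

P(structural fatigue | strain alarm, overloaded truck) ≈ 0.3335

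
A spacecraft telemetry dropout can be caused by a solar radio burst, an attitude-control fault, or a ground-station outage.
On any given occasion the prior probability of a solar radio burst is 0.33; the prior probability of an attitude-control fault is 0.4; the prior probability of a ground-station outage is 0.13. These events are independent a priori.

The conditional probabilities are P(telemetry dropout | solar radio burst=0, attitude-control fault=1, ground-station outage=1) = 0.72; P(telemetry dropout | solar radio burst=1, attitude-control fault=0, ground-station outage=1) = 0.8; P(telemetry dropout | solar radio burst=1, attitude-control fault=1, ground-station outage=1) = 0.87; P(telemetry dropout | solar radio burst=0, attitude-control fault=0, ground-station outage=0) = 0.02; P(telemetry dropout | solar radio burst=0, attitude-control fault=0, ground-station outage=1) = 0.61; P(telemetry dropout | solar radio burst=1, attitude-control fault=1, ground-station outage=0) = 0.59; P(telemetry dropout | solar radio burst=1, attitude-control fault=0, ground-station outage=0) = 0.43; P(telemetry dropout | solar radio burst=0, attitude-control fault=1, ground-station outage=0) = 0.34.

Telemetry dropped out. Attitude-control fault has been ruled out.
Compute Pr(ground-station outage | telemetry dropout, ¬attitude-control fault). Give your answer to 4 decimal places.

Pr(ground-station outage | telemetry dropout, ¬attitude-control fault) ≈ 0.3929

P(telemetry dropout | ¬attitude-control fault) = 0.02×0.67×0.87 + 0.61×0.67×0.13 + 0.43×0.33×0.87 + 0.8×0.33×0.13 = 0.011658 + 0.053131 + 0.123453 + 0.034320 = 0.222562
Of this, 0.087451 comes from 0.053131 + 0.034320 (the ground-station outage=true cases).
P(ground-station outage | telemetry dropout, ¬attitude-control fault) = 0.087451 / 0.222562 ≈ 0.3929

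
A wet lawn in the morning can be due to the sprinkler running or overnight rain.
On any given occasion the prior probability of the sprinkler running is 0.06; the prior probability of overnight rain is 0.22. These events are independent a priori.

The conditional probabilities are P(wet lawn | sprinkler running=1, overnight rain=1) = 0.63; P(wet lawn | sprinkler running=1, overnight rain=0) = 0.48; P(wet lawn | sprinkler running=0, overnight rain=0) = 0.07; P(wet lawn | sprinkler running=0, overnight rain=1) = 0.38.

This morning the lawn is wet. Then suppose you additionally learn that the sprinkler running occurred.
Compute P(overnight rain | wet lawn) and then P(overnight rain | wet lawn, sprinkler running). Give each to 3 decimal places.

P(overnight rain | wet lawn) ≈ 0.541; P(overnight rain | wet lawn, sprinkler running) ≈ 0.270

P(wet lawn) = 0.07×0.94×0.78 + 0.38×0.94×0.22 + 0.48×0.06×0.78 + 0.63×0.06×0.22 = 0.051324 + 0.078584 + 0.022464 + 0.008316 = 0.160688
The overnight rain-present share is 0.078584 + 0.008316 = 0.086900.
P(overnight rain | wet lawn) = 0.086900 / 0.160688 ≈ 0.541

Now also conditioning on sprinkler running=true:
Numerator (weight on configurations with overnight rain): 0.63·0.22 = 0.138600
The normalizing constant is 0.48·0.78 + 0.63·0.22 = 0.513000
P(overnight rain | wet lawn, sprinkler running) = 0.138600/0.513000 ≈ 0.270
Conditioning on sprinkler running lowers the posterior on overnight rain: the classic explaining-away effect in a common-effect structure.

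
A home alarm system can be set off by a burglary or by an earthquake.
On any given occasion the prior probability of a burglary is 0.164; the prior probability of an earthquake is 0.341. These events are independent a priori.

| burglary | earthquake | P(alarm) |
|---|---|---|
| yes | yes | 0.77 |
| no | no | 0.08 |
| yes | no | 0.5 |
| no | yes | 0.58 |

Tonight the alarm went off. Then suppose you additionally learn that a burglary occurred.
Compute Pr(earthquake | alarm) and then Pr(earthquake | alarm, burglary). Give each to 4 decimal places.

Pr(earthquake | alarm) ≈ 0.6799; Pr(earthquake | alarm, burglary) ≈ 0.4435

By total probability over the 4 (burglary, earthquake) configurations:
  P(alarm) = 0.08×0.836×0.659 + 0.58×0.836×0.341 + 0.5×0.164×0.659 + 0.77×0.164×0.341
        = 0.044074 + 0.165344 + 0.054038 + 0.043061 = 0.306517
Keeping only the earthquake-present terms gives 0.208405, so
  P(earthquake | alarm) = 0.208405 / 0.306517 ≈ 0.6799

Now condition on the additional information:
Enumerate both values of earthquake and weight by the priors:
  P(alarm | burglary) = 0.5*0.659 + 0.77*0.341
        = 0.329500 + 0.262570 = 0.592070
The terms with earthquake present sum to 0.262570, so
  P(earthquake | alarm, burglary) = 0.262570 / 0.592070 ≈ 0.4435
This is intercausal reasoning (explaining away): once burglary accounts for the alarm, earthquake becomes less likely.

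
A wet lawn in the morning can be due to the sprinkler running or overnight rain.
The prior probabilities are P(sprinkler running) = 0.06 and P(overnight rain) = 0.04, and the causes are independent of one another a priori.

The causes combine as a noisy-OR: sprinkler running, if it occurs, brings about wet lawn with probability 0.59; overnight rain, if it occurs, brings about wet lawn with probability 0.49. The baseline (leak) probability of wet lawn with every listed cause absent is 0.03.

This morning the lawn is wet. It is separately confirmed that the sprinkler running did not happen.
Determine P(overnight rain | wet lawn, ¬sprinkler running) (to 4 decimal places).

Under noisy-OR, P(wet lawn | causes) = 1 − (1−0.03)·∏(1−qᵢ) over the active causes.
Weight on overnight rain=true, given the evidence: 0.5053·0.04 = 0.020212
Denominator P(wet lawn | ¬sprinkler running): 0.03·0.96 + 0.5053·0.04 = 0.049012
P(overnight rain | wet lawn, ¬sprinkler running) = 0.020212/0.049012 ≈ 0.4124

P(overnight rain | wet lawn, ¬sprinkler running) ≈ 0.4124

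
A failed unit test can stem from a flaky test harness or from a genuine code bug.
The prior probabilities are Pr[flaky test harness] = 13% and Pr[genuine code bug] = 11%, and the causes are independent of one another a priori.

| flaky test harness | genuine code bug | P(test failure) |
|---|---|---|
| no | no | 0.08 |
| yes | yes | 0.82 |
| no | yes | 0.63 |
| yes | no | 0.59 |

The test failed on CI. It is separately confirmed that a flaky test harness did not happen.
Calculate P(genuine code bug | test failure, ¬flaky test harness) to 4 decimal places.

Enumerate both values of genuine code bug and weight by the priors:
  P(test failure | ¬flaky test harness) = 0.08×0.89 + 0.63×0.11
        = 0.071200 + 0.069300 = 0.140500
Keeping only the genuine code bug-present terms gives 0.069300, so
  P(genuine code bug | test failure, ¬flaky test harness) = 0.069300 / 0.140500 ≈ 0.4932

P(genuine code bug | test failure, ¬flaky test harness) ≈ 0.4932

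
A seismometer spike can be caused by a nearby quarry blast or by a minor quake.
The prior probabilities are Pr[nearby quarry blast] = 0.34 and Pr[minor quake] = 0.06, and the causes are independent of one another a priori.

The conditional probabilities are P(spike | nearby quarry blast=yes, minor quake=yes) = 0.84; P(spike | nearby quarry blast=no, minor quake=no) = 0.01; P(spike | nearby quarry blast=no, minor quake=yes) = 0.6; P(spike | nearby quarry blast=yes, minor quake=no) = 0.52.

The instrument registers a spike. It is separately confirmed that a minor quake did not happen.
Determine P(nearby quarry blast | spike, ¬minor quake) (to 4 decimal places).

P(nearby quarry blast | spike, ¬minor quake) ≈ 0.9640

Numerator (weight on configurations with nearby quarry blast): 0.52×0.34 = 0.176800
Denominator P(spike | ¬minor quake): 0.01×0.66 + 0.52×0.34 = 0.183400
P(nearby quarry blast | spike, ¬minor quake) = 0.176800/0.183400 ≈ 0.9640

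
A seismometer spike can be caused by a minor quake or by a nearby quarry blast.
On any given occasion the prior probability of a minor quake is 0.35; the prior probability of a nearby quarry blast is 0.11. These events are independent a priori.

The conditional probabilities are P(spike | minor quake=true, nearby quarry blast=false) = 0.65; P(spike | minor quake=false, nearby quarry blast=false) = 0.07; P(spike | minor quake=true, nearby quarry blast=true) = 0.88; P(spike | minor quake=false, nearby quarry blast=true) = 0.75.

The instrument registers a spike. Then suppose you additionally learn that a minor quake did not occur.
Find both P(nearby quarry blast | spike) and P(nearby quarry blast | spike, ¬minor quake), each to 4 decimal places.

P(nearby quarry blast | spike) ≈ 0.2648; P(nearby quarry blast | spike, ¬minor quake) ≈ 0.5698

P(spike) = 0.07*0.65*0.89 + 0.75*0.65*0.11 + 0.65*0.35*0.89 + 0.88*0.35*0.11 = 0.040495 + 0.053625 + 0.202475 + 0.033880 = 0.330475
Restricting to configurations with nearby quarry blast present: 0.053625 + 0.033880 = 0.087505.
So P(nearby quarry blast | spike) = 0.087505/0.330475 ≈ 0.2648.

With the extra evidence:
Numerator (weight on configurations with nearby quarry blast): 0.75*0.11 = 0.082500
Denominator P(spike | ¬minor quake): 0.07*0.89 + 0.75*0.11 = 0.144800
P(nearby quarry blast | spike, ¬minor quake) = 0.082500/0.144800 ≈ 0.5698
Ruling out minor quake raises the posterior on nearby quarry blast — the flip side of explaining away.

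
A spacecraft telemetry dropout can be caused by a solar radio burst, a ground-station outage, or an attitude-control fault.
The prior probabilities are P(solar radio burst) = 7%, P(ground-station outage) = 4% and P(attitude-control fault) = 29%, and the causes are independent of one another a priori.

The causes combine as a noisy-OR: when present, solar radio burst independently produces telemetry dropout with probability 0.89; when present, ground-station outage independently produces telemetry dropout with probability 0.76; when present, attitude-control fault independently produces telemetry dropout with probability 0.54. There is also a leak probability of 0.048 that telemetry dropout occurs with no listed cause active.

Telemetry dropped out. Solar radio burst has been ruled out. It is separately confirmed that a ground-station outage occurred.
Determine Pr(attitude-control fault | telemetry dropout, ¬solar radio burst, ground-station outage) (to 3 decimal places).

Under noisy-OR, P(telemetry dropout | causes) = 1 − (1−0.048)·∏(1−qᵢ) over the active causes.
P(telemetry dropout | ¬solar radio burst, ground-station outage) = 0.77152*0.71 + 0.894899*0.29 = 0.547779 + 0.259521 = 0.807300
Restricting to configurations with attitude-control fault present: 0.894899*0.29 = 0.259521.
So P(attitude-control fault | telemetry dropout, ¬solar radio burst, ground-station outage) = 0.259521/0.807300 ≈ 0.321.

Pr(attitude-control fault | telemetry dropout, ¬solar radio burst, ground-station outage) ≈ 0.321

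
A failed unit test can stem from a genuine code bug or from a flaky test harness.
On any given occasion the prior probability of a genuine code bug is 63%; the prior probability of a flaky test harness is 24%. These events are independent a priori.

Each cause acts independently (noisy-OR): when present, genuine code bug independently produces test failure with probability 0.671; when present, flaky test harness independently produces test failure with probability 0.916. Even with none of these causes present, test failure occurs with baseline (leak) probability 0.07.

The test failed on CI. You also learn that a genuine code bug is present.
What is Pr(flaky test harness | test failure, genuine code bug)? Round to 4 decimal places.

Pr(flaky test harness | test failure, genuine code bug) ≈ 0.3072

Under noisy-OR, P(test failure | causes) = 1 − (1−0.07)·∏(1−qᵢ) over the active causes.
For the numerator, keep only flaky test harness=true terms: 0.974299×0.24 = 0.233832
Denominator P(test failure | genuine code bug): 0.69403×0.76 + 0.974299×0.24 = 0.761295
Posterior = 0.233832 / 0.761295 ≈ 0.3072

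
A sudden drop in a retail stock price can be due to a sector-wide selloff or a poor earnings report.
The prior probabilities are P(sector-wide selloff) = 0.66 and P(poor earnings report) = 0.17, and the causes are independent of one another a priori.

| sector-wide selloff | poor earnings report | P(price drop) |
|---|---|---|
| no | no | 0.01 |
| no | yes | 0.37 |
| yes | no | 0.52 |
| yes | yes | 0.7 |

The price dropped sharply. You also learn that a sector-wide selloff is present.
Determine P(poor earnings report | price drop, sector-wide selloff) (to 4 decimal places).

P(poor earnings report | price drop, sector-wide selloff) ≈ 0.2161

P(price drop | sector-wide selloff) = 0.52·0.83 + 0.7·0.17 = 0.431600 + 0.119000 = 0.550600
Restricting to configurations with poor earnings report present: 0.7·0.17 = 0.119000.
So P(poor earnings report | price drop, sector-wide selloff) = 0.119000/0.550600 ≈ 0.2161.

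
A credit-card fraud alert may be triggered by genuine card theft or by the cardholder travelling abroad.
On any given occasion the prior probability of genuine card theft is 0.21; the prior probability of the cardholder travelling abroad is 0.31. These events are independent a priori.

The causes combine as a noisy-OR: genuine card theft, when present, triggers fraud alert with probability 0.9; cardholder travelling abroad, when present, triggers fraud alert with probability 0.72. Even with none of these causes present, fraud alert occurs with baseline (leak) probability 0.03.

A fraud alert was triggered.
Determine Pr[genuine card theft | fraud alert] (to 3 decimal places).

Under noisy-OR, P(fraud alert | causes) = 1 − (1−0.03)·∏(1−qᵢ) over the active causes.
Numerator (weight on configurations with genuine card theft): 0.130845 + 0.063332 = 0.194177
Denominator P(fraud alert): 0.03·0.79·0.69 + 0.7284·0.79·0.31 + 0.903·0.21·0.69 + 0.97284·0.21·0.31 = 0.388915
P(genuine card theft | fraud alert) = 0.194177/0.388915 ≈ 0.499

Pr[genuine card theft | fraud alert] ≈ 0.499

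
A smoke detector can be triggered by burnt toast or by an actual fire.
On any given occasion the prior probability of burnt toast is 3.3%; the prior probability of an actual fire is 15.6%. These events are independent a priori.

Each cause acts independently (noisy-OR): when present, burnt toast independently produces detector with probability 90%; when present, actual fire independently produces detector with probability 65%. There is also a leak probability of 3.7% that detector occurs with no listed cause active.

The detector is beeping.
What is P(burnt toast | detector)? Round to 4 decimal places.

P(burnt toast | detector) ≈ 0.1880

Under noisy-OR, P(detector | causes) = 1 − (1−0.037)·∏(1−qᵢ) over the active causes.
Weight on burnt toast=true, given the evidence: 0.025170 + 0.004974 = 0.030144
The normalizing constant is 0.037·0.967·0.844 + 0.66295·0.967·0.156 + 0.9037·0.033·0.844 + 0.966295·0.033·0.156 = 0.160348
Posterior = 0.030144 / 0.160348 ≈ 0.1880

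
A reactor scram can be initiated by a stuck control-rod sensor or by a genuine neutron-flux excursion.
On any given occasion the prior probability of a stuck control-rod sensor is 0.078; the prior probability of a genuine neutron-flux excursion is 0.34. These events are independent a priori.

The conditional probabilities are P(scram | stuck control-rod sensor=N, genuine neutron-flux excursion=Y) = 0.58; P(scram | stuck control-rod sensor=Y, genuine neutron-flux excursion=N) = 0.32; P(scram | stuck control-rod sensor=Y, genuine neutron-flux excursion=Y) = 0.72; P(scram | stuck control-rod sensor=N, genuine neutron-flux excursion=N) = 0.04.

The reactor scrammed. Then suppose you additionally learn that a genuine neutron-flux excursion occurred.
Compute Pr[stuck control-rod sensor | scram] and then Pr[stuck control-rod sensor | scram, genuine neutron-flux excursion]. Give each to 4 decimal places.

Pr[stuck control-rod sensor | scram] ≈ 0.1471; Pr[stuck control-rod sensor | scram, genuine neutron-flux excursion] ≈ 0.0950

P(scram) = 0.04·0.922·0.66 + 0.58·0.922·0.34 + 0.32·0.078·0.66 + 0.72·0.078·0.34 = 0.024341 + 0.181818 + 0.016474 + 0.019094 = 0.241727
Of this, 0.035568 comes from 0.016474 + 0.019094 (the stuck control-rod sensor=true cases).
Hence the posterior is 0.035568/0.241727 ≈ 0.1471.

Now also conditioning on genuine neutron-flux excursion=true:
Numerator (weight on configurations with stuck control-rod sensor): 0.72×0.078 = 0.056160
Normalizer over all consistent configurations: 0.58×0.922 + 0.72×0.078 = 0.590920
P(stuck control-rod sensor | scram, genuine neutron-flux excursion) = 0.056160/0.590920 ≈ 0.0950
The drop from 0.1471 to 0.0950 is the explaining-away (discounting) effect.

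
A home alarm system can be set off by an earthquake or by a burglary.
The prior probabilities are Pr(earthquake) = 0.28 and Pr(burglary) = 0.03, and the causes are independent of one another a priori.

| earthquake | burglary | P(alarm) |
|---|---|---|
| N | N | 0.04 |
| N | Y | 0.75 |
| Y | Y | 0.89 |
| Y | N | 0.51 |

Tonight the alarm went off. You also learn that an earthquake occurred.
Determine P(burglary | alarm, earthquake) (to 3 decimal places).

P(burglary | alarm, earthquake) ≈ 0.051

P(alarm | earthquake) = 0.51·0.97 + 0.89·0.03 = 0.494700 + 0.026700 = 0.521400
Of this, 0.026700 comes from 0.89·0.03 (the burglary=true cases).
Hence the posterior is 0.026700/0.521400 ≈ 0.051.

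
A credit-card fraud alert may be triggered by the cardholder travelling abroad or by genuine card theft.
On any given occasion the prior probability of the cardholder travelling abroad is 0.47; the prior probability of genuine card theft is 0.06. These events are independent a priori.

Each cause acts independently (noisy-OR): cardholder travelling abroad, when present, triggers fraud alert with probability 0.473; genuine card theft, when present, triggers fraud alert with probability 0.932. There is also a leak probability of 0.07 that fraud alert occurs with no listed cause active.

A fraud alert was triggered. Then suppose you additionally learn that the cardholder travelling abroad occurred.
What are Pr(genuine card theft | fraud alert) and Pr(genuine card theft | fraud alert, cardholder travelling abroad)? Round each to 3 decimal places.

Pr(genuine card theft | fraud alert) ≈ 0.180; Pr(genuine card theft | fraud alert, cardholder travelling abroad) ≈ 0.108

Under noisy-OR, P(fraud alert | causes) = 1 − (1−0.07)·∏(1−qᵢ) over the active causes.
For the numerator, keep only genuine card theft=true terms: 0.029789 + 0.027260 = 0.057049
Denominator P(fraud alert): 0.07×0.53×0.94 + 0.93676×0.53×0.06 + 0.50989×0.47×0.94 + 0.966673×0.47×0.06 = 0.317192
Posterior = 0.057049 / 0.317192 ≈ 0.180

Now also conditioning on cardholder travelling abroad=true:
P(fraud alert | cardholder travelling abroad) = 0.50989*0.94 + 0.966673*0.06 = 0.479297 + 0.058000 = 0.537297
Restricting to configurations with genuine card theft present: 0.966673*0.06 = 0.058000.
Hence the posterior is 0.058000/0.537297 ≈ 0.108.
The drop from 0.180 to 0.108 is the explaining-away (discounting) effect.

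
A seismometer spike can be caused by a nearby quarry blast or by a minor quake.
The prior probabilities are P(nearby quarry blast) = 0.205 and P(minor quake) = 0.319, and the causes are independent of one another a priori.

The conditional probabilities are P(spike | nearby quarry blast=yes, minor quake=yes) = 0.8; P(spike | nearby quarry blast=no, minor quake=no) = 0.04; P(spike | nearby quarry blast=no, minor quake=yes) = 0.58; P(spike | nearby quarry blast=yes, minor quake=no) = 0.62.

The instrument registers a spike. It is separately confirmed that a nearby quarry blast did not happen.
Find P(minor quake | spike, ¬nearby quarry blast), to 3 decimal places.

By total probability over both values of minor quake:
  P(spike | ¬nearby quarry blast) = 0.04·0.681 + 0.58·0.319
        = 0.027240 + 0.185020 = 0.212260
Keeping only the minor quake-present terms gives 0.185020, so
  P(minor quake | spike, ¬nearby quarry blast) = 0.185020 / 0.212260 ≈ 0.872

P(minor quake | spike, ¬nearby quarry blast) ≈ 0.872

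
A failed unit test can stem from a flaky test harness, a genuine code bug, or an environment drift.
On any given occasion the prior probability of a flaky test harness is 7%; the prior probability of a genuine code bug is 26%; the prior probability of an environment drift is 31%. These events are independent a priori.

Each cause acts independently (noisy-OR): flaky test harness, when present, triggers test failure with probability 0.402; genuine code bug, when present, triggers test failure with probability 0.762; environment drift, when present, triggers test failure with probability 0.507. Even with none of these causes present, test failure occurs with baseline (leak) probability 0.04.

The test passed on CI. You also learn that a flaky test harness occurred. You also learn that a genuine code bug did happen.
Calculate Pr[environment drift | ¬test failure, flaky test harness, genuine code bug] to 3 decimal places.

Pr[environment drift | ¬test failure, flaky test harness, genuine code bug] ≈ 0.181

Under noisy-OR, P(test failure | causes) = 1 − (1−0.04)·∏(1−qᵢ) over the active causes.
P(¬test failure | flaky test harness, genuine code bug) = 0.136631*0.69 + 0.067359*0.31 = 0.094275 + 0.020881 = 0.115156
Of this, 0.020881 comes from 0.067359*0.31 (the environment drift=true cases).
Hence the posterior is 0.020881/0.115156 ≈ 0.181.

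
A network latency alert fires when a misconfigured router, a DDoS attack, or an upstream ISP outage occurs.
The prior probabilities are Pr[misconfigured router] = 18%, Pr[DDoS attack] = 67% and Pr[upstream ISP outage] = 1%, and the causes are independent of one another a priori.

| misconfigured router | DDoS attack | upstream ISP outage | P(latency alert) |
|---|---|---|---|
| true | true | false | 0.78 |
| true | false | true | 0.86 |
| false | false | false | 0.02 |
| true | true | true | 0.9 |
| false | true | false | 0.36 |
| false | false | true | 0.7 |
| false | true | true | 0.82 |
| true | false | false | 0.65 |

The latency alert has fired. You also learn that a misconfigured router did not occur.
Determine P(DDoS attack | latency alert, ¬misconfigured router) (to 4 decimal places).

Numerator (weight on configurations with DDoS attack): 0.238788 + 0.005494 = 0.244282
Normalizer over all consistent configurations: 0.02×0.33×0.99 + 0.7×0.33×0.01 + 0.36×0.67×0.99 + 0.82×0.67×0.01 = 0.253126
P(DDoS attack | latency alert, ¬misconfigured router) = 0.244282/0.253126 ≈ 0.9651

P(DDoS attack | latency alert, ¬misconfigured router) ≈ 0.9651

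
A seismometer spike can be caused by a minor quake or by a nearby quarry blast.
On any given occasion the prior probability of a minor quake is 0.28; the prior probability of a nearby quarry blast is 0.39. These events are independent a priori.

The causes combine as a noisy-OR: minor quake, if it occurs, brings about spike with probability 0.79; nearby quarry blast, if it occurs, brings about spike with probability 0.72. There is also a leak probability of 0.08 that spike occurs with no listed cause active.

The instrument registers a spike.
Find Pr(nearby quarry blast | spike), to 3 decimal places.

Under noisy-OR, P(spike | causes) = 1 − (1−0.08)·∏(1−qᵢ) over the active causes.
For the numerator, keep only nearby quarry blast=true terms: 0.208466 + 0.103293 = 0.311759
The normalizing constant is 0.08*0.72*0.61 + 0.7424*0.72*0.39 + 0.8068*0.28*0.61 + 0.945904*0.28*0.39 = 0.484696
P(nearby quarry blast | spike) = 0.311759/0.484696 ≈ 0.643

Pr(nearby quarry blast | spike) ≈ 0.643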